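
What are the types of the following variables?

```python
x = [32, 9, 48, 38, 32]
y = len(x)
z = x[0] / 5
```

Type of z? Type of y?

int / int returns float; len() returns int

float, int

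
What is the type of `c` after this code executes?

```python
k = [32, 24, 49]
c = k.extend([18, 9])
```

list.extend() returns None

NoneType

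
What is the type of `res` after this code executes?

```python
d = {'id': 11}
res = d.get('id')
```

dict.get() returns the value (int) when key is found

int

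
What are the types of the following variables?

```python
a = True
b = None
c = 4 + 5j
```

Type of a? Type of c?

a is bool; c is complex

bool, complex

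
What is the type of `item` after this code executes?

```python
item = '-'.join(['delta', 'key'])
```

str.join() returns str

str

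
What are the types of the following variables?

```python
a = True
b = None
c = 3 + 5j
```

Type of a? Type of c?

a is bool; c is complex

bool, complex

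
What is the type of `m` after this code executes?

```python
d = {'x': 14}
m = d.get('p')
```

dict.get() returns None when key 'p' is not found and no default given

NoneType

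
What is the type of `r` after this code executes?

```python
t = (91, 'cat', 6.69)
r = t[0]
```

Index 0 of tuple is 91 which is int

int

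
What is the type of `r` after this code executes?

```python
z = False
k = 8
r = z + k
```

bool + int returns int (False is 0, so 0 + 8 = 8)

int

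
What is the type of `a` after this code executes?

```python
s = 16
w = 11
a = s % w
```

int % int returns int (16 % 11 = 5)

int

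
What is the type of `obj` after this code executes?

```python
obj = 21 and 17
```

'and' returns the last value when all truthy (17, which is int)

int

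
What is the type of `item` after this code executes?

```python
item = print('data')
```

print() returns None

NoneType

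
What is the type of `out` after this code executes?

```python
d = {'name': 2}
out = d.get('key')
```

dict.get() returns None when key 'key' is not found and no default given

NoneType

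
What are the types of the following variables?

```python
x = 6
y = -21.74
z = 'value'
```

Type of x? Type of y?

x is int; y is float

int, float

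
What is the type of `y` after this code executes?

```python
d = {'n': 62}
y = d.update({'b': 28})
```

dict.update() returns None

NoneType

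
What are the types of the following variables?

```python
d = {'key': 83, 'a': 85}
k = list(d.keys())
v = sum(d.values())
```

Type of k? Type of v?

list(...) returns list; sum of int values returns int

list, int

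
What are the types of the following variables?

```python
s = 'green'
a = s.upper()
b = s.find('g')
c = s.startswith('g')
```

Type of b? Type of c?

str.find() returns int; str.startswith() returns bool

int, bool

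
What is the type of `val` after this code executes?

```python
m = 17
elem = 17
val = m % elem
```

int % int returns int (17 % 17 = 0)

int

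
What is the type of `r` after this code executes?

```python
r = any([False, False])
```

any() returns bool

bool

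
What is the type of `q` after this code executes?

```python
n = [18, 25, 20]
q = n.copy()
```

list.copy() returns list

list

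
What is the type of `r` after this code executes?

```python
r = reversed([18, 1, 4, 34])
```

reversed() on a list returns a list_reverseiterator

list_reverseiterator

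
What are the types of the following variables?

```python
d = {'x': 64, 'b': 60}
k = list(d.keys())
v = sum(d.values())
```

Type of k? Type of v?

list(...) returns list; sum of int values returns int

list, int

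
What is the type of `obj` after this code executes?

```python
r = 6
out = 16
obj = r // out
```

int // int returns int (6 // 16 = 0)

int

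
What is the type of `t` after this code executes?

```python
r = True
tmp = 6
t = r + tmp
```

bool + int returns int (True is 1, so 1 + 6 = 7)

int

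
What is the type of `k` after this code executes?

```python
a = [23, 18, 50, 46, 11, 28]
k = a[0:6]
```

Slicing a list always returns a list

list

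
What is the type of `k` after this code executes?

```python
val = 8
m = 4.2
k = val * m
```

int * float returns float (8 * 4.2 = 33.6)

float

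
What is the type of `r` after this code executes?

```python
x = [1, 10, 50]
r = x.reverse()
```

list.reverse() returns None

NoneType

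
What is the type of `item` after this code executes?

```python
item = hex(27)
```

hex() returns str representation

str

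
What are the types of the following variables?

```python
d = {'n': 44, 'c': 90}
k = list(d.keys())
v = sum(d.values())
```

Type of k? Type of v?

list(...) returns list; sum of int values returns int

list, int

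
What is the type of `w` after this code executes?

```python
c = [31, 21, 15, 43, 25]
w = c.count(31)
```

list.count() returns int

int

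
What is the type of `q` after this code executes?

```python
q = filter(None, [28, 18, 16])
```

filter() returns a filter iterator object

filter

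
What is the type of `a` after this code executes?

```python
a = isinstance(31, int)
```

isinstance() returns bool

bool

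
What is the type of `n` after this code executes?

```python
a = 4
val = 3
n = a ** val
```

int ** positive int returns int (4 ** 3 = 64)

int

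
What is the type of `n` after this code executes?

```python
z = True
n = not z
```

'not' always returns bool

bool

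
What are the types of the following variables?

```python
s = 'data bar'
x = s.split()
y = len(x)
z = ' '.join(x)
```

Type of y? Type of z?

len() returns int; str.join() returns str

int, str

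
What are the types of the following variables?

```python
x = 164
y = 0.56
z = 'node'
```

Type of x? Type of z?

x is int; z is str

int, str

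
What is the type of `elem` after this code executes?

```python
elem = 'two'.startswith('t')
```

str.startswith() returns bool

bool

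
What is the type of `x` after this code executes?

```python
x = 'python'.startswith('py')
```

str.startswith() returns bool

bool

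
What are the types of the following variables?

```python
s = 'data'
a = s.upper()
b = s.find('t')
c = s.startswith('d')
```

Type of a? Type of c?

str.upper() returns str; str.startswith() returns bool

str, bool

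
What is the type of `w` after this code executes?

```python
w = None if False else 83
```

Ternary: condition is False, else branch (83) taken → int

int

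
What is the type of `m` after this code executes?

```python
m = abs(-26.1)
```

abs() of float returns float

float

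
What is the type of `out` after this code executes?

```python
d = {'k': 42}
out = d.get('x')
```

dict.get() returns None when key 'x' is not found and no default given

NoneType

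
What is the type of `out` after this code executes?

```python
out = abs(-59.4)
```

abs() of float returns float

float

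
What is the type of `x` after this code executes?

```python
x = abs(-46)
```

abs() of int returns int

int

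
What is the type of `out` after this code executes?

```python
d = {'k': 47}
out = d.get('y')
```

dict.get() returns None when key 'y' is not found and no default given

NoneType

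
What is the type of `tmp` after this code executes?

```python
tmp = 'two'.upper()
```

str.upper() returns str

str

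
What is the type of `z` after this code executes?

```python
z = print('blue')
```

print() returns None

NoneType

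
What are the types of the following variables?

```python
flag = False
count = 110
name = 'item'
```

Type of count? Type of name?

count is int; name is str

int, str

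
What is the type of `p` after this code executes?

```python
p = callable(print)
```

callable() returns bool

bool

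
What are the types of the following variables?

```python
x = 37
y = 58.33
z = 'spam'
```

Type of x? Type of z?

x is int; z is str

int, str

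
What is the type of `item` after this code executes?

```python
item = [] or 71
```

'or' returns first truthy value (71, which is int)

int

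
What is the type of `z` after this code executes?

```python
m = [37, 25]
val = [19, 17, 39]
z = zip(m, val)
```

zip() returns a zip iterator object

zip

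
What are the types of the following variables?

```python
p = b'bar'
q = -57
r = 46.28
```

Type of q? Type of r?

q is int; r is float

int, float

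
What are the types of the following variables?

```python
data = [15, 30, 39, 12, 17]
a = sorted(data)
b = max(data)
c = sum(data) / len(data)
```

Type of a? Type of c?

sorted() returns list; int / int returns float

list, float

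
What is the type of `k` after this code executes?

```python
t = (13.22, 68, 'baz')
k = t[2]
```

Index 2 of tuple is 'baz' which is str

str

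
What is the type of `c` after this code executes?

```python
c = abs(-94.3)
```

abs() of float returns float

float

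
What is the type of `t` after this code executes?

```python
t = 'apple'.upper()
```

str.upper() returns str

str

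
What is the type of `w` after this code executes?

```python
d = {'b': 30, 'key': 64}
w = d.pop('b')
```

dict.pop() returns the value (int)

int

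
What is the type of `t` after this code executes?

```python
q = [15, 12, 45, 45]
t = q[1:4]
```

Slicing a list always returns a list

list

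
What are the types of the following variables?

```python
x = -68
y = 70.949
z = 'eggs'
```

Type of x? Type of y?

x is int; y is float

int, float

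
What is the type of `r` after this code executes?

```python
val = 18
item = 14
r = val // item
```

int // int returns int (18 // 14 = 1)

int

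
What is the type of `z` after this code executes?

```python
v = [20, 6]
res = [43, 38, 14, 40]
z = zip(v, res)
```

zip() returns a zip iterator object

zip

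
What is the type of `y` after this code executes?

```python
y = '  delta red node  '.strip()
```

str.strip() returns str

str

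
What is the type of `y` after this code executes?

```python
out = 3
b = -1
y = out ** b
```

int ** negative int returns float

float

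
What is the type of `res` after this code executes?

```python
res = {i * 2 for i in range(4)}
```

A set comprehension {expr for x in iterable} produces a set

set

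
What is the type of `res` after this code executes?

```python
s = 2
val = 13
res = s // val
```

int // int returns int (2 // 13 = 0)

int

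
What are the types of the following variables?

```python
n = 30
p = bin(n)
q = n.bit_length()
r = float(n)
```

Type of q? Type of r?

int.bit_length() returns int; float() returns float

int, float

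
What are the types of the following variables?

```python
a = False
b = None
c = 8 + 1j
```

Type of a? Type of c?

a is bool; c is complex

bool, complex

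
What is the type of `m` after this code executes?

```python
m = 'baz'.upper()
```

str.upper() returns str

str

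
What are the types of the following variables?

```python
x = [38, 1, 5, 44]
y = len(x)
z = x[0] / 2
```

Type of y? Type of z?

len() returns int; int / int returns float

int, float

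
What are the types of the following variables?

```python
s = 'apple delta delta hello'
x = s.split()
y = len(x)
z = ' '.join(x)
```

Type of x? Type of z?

str.split() returns list; str.join() returns str

list, str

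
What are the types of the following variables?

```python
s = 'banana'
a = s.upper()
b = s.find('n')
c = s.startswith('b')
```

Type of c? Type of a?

str.startswith() returns bool; str.upper() returns str

bool, str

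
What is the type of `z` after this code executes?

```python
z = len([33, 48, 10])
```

len() always returns int

int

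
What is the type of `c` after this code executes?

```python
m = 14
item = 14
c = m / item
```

int / int always returns float in Python 3 (14 / 14 = 1)

float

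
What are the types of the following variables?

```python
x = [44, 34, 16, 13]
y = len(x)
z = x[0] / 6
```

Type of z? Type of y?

int / int returns float; len() returns int

float, int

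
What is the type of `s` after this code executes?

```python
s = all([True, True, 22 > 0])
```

all() returns bool

bool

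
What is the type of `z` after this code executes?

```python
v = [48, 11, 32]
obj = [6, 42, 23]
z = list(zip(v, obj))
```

list(zip(...)) returns a list of tuples

list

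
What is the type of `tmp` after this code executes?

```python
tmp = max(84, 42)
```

max() of ints returns int

int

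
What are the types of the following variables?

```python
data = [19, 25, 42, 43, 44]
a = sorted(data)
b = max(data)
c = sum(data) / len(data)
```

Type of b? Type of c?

max of ints returns int; int / int returns float

int, float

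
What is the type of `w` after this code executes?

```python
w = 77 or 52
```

'or' returns the first truthy value (77, which is int)

int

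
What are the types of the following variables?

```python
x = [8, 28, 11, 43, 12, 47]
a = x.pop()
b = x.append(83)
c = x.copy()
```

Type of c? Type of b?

list.copy() returns list; list.append() returns None

list, NoneType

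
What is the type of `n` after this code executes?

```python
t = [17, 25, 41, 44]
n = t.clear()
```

list.clear() returns None

NoneType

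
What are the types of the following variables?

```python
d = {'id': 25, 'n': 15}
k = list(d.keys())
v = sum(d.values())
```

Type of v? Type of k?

sum of int values returns int; list(...) returns list

int, list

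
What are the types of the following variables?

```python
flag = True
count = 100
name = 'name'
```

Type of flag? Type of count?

flag is bool; count is int

bool, int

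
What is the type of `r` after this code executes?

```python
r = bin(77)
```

bin() returns str representation

str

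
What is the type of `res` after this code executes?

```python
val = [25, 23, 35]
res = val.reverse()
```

list.reverse() returns None

NoneType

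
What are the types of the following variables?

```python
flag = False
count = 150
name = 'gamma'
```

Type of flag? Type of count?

flag is bool; count is int

bool, int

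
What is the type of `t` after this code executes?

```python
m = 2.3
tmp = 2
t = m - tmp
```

float - int returns float (2.3 - 2 = 0.3)

float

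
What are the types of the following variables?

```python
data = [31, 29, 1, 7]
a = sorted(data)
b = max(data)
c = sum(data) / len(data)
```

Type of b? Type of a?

max of ints returns int; sorted() returns list

int, list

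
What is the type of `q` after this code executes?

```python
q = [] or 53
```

'or' returns first truthy value (53, which is int)

int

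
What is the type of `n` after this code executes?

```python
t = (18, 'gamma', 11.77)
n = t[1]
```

Index 1 of tuple is 'gamma' which is str

str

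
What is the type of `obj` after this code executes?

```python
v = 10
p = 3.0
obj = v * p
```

int * float returns float (10 * 3.0 = 30.0)

float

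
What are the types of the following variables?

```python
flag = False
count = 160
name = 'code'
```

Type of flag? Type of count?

flag is bool; count is int

bool, int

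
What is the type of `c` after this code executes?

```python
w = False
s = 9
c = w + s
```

bool + int returns int (False is 0, so 0 + 9 = 9)

int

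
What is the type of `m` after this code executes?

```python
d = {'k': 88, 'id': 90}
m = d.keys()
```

.keys() returns a dict_keys view object

dict_keys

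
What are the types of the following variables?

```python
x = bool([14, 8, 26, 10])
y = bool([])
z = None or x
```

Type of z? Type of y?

None or <bool> returns the bool; bool() returns bool

bool, bool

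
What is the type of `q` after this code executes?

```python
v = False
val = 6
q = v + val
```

bool + int returns int (False is 0, so 0 + 6 = 6)

int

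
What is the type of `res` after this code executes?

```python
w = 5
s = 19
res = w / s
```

int / int always returns float in Python 3 (5 / 19 = 0.263158)

float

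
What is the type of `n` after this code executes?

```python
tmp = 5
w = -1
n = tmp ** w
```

int ** negative int returns float

float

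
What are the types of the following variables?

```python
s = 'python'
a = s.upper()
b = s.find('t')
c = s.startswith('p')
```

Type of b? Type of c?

str.find() returns int; str.startswith() returns bool

int, bool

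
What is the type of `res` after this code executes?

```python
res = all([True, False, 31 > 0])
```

all() returns bool

bool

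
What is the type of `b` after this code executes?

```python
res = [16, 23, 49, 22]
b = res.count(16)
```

list.count() returns int

int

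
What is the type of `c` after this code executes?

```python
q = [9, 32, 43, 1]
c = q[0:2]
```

Slicing a list always returns a list

list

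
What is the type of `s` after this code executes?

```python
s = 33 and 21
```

'and' returns the last value when all truthy (21, which is int)

int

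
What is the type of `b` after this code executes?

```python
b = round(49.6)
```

round() with no ndigits arg returns int

int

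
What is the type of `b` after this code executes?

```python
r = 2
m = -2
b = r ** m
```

int ** negative int returns float

float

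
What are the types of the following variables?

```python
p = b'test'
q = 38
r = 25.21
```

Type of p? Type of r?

p is bytes; r is float

bytes, float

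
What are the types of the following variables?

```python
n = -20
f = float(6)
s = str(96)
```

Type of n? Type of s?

n is int; s is str

int, str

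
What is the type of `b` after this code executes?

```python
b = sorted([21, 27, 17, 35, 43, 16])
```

sorted() always returns list

list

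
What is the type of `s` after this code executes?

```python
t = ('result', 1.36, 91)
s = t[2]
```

Index 2 of tuple is 91 which is int

int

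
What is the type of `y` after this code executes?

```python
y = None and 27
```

'and' returns first falsy value (None)

NoneType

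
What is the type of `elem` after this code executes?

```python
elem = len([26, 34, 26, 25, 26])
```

len() always returns int

int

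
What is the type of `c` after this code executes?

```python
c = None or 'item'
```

'or' with None returns the other value ('item', str)

str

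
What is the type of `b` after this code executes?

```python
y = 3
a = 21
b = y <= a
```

Comparison operators return bool

bool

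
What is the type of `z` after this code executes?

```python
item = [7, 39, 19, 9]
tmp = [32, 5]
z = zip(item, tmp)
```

zip() returns a zip iterator object

zip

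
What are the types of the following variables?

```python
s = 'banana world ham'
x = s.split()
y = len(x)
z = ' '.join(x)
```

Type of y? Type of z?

len() returns int; str.join() returns str

int, str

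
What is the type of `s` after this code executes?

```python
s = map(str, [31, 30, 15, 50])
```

map() returns a map iterator object

map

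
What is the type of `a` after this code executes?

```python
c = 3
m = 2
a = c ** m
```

int ** positive int returns int (3 ** 2 = 9)

int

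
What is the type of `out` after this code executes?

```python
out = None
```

None has type NoneType

NoneType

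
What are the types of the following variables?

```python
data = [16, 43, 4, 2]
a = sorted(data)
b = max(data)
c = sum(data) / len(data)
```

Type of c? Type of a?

int / int returns float; sorted() returns list

float, list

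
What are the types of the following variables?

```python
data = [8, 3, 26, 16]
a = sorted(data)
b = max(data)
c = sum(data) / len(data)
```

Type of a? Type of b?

sorted() returns list; max of ints returns int

list, int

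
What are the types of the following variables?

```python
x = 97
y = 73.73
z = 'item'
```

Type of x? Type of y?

x is int; y is float

int, float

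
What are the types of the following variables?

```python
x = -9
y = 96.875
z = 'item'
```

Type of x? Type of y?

x is int; y is float

int, float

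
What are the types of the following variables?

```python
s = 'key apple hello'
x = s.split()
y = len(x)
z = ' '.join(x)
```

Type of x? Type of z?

str.split() returns list; str.join() returns str

list, str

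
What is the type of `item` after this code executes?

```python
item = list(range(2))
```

list(range(...)) returns list

list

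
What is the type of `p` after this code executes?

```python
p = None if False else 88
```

Ternary: condition is False, else branch (88) taken → int

int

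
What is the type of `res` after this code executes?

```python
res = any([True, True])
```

any() returns bool

bool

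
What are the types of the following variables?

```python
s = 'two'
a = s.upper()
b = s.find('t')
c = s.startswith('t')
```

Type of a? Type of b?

str.upper() returns str; str.find() returns int

str, int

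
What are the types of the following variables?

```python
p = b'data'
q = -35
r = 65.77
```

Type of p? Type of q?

p is bytes; q is int

bytes, int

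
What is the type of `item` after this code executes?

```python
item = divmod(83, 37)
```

divmod() returns a tuple (quotient, remainder)

tuple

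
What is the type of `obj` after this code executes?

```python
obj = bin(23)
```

bin() returns str representation

str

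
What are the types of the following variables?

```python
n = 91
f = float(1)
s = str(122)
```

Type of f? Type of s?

f is float; s is str

float, str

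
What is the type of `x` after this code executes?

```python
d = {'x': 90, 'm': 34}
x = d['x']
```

Accessing dict[str, int] with key 'x' returns int value 90

int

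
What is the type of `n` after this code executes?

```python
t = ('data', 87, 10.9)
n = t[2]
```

Index 2 of tuple is 10.9 which is float

float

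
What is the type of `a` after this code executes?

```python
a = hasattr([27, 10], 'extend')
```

hasattr() returns bool

bool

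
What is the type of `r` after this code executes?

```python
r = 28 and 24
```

'and' returns the last value when all truthy (24, which is int)

int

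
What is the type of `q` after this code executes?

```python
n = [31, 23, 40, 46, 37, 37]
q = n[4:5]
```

Slicing a list always returns a list

list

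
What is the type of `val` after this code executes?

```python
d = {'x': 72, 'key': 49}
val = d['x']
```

Accessing dict[str, int] with key 'x' returns int value 72

int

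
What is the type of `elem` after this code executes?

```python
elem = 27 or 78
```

'or' returns the first truthy value (27, which is int)

int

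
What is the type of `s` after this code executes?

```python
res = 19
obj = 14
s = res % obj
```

int % int returns int (19 % 14 = 5)

int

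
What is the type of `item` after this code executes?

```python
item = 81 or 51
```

'or' returns the first truthy value (81, which is int)

int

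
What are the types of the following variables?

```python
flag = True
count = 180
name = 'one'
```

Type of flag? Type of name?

flag is bool; name is str

bool, str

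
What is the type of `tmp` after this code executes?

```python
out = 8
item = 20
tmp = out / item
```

int / int always returns float in Python 3 (8 / 20 = 0.4)

float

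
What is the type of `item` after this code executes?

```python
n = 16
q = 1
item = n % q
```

int % int returns int (16 % 1 = 0)

int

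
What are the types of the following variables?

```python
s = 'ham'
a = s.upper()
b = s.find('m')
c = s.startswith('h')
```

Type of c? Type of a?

str.startswith() returns bool; str.upper() returns str

bool, str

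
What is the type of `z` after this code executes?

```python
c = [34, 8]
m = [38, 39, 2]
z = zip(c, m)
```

zip() returns a zip iterator object

zip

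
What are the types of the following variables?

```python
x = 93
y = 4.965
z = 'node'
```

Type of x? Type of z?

x is int; z is str

int, str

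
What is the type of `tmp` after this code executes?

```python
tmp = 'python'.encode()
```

str.encode() returns bytes

bytes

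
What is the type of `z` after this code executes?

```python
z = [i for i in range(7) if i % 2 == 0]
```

A list comprehension [...] produces a list

list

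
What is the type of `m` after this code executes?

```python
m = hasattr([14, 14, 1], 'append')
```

hasattr() returns bool

bool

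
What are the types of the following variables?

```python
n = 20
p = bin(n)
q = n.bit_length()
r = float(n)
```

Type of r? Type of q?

float() returns float; int.bit_length() returns int

float, int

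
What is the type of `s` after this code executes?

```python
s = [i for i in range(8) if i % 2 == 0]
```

A list comprehension [...] produces a list

list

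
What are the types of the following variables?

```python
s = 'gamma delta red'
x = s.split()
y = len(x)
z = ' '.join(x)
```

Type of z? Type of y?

str.join() returns str; len() returns int

str, int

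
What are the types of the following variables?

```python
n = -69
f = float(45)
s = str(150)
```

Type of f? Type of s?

f is float; s is str

float, str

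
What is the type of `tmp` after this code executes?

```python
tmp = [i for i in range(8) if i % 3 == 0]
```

A list comprehension [...] produces a list

list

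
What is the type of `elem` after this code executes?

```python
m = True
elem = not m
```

'not' always returns bool

bool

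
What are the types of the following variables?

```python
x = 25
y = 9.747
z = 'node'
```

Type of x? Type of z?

x is int; z is str

int, str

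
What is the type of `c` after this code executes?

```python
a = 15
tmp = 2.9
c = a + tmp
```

int + float returns float (15 + 2.9 = 17.9)

float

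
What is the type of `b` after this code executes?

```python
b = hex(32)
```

hex() returns str representation

str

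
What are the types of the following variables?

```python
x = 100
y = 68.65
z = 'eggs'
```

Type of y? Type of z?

y is float; z is str

float, str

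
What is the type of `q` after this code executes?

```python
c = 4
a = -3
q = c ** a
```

int ** negative int returns float

float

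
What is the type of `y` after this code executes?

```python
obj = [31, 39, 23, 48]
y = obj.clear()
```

list.clear() returns None

NoneType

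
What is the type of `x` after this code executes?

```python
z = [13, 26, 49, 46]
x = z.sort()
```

list.sort() returns None (sorts in place)

NoneType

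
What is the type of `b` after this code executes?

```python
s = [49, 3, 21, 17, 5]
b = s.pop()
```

list.pop() returns the popped element (int here)

int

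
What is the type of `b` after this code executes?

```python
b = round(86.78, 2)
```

round() with ndigits arg returns float

float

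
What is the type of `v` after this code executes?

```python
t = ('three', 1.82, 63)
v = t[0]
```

Index 0 of tuple is 'three' which is str

str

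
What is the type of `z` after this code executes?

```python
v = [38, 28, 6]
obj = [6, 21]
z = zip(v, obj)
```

zip() returns a zip iterator object

zip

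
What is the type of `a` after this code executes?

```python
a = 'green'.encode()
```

str.encode() returns bytes

bytes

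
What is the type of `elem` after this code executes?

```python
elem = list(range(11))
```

list(range(...)) returns list

list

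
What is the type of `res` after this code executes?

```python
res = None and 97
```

'and' returns first falsy value (None)

NoneType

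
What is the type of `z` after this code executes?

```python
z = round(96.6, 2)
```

round() with ndigits arg returns float

float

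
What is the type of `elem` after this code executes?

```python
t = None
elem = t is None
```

'is' comparison returns bool

bool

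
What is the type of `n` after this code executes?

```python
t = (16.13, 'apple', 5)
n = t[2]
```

Index 2 of tuple is 5 which is int

int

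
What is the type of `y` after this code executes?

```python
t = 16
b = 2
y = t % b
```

int % int returns int (16 % 2 = 0)

int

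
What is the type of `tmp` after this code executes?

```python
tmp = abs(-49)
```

abs() of int returns int

int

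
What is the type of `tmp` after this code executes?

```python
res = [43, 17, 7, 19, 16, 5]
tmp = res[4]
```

Indexing a list of ints returns int (res[4] = 16)

int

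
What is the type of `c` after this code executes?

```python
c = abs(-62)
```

abs() of int returns int

int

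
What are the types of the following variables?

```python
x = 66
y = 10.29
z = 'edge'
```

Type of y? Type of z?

y is float; z is str

float, str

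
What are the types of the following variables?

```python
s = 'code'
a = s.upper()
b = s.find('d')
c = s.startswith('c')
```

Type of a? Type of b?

str.upper() returns str; str.find() returns int

str, int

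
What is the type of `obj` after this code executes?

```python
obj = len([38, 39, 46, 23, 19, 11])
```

len() always returns int

int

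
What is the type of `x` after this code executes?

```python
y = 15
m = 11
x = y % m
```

int % int returns int (15 % 11 = 4)

int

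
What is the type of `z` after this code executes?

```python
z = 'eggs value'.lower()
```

str.lower() returns str

str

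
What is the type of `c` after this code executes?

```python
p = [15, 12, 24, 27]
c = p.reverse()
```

list.reverse() returns None

NoneType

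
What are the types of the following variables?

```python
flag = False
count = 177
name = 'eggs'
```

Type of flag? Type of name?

flag is bool; name is str

bool, str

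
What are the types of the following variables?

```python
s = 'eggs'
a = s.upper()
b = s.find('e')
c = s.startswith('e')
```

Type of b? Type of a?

str.find() returns int; str.upper() returns str

int, str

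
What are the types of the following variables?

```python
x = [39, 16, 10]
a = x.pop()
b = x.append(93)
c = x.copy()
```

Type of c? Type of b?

list.copy() returns list; list.append() returns None

list, NoneType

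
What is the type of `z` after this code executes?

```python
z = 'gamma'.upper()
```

str.upper() returns str

str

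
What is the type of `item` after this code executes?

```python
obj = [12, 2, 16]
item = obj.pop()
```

list.pop() returns the popped element (int here)

int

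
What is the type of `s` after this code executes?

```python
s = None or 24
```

'or' with None returns the other value (24, int)

int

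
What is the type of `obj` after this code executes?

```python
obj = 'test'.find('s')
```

str.find() returns int (index, or -1)

int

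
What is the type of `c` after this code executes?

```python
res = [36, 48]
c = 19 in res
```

'in' operator returns bool

bool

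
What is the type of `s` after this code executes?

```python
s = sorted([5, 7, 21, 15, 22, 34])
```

sorted() always returns list

list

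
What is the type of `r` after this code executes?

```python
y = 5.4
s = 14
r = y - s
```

float - int returns float (5.4 - 14 = -8.6)

float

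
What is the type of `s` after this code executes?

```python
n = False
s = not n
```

'not' always returns bool

bool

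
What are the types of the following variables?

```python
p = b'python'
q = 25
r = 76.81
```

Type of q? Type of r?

q is int; r is float

int, float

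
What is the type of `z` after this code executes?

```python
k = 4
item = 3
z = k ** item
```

int ** positive int returns int (4 ** 3 = 64)

int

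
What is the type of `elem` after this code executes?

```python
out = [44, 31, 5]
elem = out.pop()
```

list.pop() returns the popped element (int here)

int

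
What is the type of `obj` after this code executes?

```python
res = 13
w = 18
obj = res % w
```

int % int returns int (13 % 18 = 13)

int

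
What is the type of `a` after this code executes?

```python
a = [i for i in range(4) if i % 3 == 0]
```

A list comprehension [...] produces a list

list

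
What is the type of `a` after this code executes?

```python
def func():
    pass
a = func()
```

A function with no return statement returns None

NoneType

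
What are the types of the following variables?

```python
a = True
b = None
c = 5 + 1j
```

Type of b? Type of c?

b is NoneType; c is complex

NoneType, complex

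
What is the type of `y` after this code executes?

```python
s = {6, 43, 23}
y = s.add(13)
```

set.add() returns None (mutates in place)

NoneType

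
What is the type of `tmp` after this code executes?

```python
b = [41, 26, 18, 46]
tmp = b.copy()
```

list.copy() returns list

list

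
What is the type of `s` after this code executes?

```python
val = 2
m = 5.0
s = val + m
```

int + float returns float (2 + 5.0 = 7.0)

float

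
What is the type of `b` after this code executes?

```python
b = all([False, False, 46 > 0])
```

all() returns bool

bool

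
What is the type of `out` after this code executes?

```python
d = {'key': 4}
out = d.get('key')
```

dict.get() returns the value (int) when key is found

int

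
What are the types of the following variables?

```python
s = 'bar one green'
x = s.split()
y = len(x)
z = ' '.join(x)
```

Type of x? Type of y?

str.split() returns list; len() returns int

list, int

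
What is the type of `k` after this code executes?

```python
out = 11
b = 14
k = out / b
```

int / int always returns float in Python 3 (11 / 14 = 0.785714)

float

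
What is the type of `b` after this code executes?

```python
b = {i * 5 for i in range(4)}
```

A set comprehension {expr for x in iterable} produces a set

set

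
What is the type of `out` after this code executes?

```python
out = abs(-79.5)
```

abs() of float returns float

float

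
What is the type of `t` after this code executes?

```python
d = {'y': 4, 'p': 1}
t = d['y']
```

Accessing dict[str, int] with key 'y' returns int value 4

int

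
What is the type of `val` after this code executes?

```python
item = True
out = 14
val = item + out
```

bool + int returns int (True is 1, so 1 + 14 = 15)

int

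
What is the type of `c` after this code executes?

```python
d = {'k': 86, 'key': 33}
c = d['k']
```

Accessing dict[str, int] with key 'k' returns int value 86

int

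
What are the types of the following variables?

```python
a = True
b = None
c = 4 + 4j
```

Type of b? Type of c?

b is NoneType; c is complex

NoneType, complex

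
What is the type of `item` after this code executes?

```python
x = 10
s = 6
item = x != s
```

Comparison operators return bool

bool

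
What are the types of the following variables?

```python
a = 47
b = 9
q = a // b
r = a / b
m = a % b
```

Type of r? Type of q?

int / int returns float; int // int returns int

float, int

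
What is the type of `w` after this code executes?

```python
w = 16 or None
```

'or' returns first truthy value (16, int)

int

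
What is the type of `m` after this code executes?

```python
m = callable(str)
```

callable() returns bool

bool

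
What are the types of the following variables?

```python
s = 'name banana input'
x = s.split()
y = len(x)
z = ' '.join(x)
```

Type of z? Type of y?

str.join() returns str; len() returns int

str, int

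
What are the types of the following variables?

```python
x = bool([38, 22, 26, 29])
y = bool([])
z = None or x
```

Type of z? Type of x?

None or <bool> returns the bool; bool() returns bool

bool, bool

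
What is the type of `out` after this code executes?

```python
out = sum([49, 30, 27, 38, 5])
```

sum() of ints returns int

int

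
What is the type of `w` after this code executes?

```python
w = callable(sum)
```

callable() returns bool

bool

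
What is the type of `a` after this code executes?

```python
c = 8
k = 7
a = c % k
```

int % int returns int (8 % 7 = 1)

int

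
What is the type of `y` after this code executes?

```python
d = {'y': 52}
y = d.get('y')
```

dict.get() returns the value (int) when key is found

int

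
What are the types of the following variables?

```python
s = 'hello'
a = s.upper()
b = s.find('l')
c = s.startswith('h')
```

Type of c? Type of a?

str.startswith() returns bool; str.upper() returns str

bool, str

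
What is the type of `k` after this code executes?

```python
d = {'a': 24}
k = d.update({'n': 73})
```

dict.update() returns None

NoneType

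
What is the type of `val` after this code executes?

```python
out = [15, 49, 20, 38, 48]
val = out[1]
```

Indexing a list of ints returns int (out[1] = 49)

int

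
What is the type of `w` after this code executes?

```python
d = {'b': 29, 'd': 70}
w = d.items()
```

dict.items() returns a dict_items view

dict_items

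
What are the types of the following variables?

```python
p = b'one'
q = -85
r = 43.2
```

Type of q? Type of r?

q is int; r is float

int, float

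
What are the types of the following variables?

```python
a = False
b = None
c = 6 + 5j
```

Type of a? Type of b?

a is bool; b is NoneType

bool, NoneType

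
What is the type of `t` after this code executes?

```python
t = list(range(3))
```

list(range(...)) returns list

list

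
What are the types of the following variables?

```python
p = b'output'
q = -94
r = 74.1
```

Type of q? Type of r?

q is int; r is float

int, float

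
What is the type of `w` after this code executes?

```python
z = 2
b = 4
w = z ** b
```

int ** positive int returns int (2 ** 4 = 16)

int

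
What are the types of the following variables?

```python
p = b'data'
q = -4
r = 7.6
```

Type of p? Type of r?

p is bytes; r is float

bytes, float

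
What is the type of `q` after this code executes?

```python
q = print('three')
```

print() returns None

NoneType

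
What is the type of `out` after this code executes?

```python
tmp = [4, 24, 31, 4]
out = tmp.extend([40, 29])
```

list.extend() returns None

NoneType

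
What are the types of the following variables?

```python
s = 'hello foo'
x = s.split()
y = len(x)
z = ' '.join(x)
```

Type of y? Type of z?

len() returns int; str.join() returns str

int, str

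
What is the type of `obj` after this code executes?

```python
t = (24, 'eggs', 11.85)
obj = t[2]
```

Index 2 of tuple is 11.85 which is float

float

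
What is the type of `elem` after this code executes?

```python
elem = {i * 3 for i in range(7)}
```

A set comprehension {expr for x in iterable} produces a set

set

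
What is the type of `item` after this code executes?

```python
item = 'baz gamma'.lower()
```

str.lower() returns str

str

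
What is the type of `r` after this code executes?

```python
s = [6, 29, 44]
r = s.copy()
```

list.copy() returns list

list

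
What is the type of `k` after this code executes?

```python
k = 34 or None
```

'or' returns first truthy value (34, int)

int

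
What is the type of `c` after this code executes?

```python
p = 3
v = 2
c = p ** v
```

int ** positive int returns int (3 ** 2 = 9)

int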